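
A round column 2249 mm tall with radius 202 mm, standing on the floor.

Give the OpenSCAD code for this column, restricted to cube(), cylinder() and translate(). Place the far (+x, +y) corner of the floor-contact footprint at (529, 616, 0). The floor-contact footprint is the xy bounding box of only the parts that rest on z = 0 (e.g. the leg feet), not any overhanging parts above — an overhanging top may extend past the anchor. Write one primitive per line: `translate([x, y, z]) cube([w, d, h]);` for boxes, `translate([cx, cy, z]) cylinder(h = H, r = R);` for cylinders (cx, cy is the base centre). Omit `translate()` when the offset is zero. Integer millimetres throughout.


translate([327, 414, 0]) cylinder(h = 2249, r = 202);


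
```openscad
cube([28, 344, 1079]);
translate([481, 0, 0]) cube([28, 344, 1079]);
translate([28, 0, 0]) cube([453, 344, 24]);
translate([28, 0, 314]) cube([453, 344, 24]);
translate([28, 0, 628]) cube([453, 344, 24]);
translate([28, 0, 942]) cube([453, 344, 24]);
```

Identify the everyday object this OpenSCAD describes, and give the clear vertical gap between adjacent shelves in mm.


A bookshelf. The clear shelf gap is 290 mm.

Two tall side panels with 4 horizontal boards between them — a bookshelf. The first two shelf undersides are at z = 0 and z = 314; with shelf thickness 24, the clear gap is 314 − 0 − 24 = 290 mm.


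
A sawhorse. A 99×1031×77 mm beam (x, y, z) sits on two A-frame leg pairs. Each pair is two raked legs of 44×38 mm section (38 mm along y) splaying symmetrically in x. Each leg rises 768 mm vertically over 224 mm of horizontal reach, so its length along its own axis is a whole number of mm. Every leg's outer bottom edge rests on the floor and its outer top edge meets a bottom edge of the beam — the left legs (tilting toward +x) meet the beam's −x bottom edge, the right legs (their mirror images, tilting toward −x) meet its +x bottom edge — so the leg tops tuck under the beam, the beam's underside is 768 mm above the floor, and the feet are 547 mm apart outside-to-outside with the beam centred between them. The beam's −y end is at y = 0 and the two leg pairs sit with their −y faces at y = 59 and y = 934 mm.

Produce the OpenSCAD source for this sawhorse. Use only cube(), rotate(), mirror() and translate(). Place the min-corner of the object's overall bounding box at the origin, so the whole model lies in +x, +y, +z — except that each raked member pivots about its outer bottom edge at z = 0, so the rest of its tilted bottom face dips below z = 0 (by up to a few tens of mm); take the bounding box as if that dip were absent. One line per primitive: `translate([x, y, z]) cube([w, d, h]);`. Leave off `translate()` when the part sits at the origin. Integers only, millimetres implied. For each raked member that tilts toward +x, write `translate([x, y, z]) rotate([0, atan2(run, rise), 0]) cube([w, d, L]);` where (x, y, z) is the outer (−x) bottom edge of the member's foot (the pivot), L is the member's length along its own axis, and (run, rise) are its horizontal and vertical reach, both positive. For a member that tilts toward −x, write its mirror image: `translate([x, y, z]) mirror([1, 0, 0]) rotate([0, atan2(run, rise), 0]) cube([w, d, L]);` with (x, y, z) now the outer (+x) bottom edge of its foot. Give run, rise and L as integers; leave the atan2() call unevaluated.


// leg length = √(224² + 768²) = 800
// right-leg outer foot x = 2·224 + 99 = 547
// beam min-corner = (224, 0, 768)
translate([224, 0, 768]) cube([99, 1031, 77]);
translate([0, 59, 0]) rotate([0, atan2(224, 768), 0]) cube([44, 38, 800]);
translate([547, 59, 0]) mirror([1, 0, 0]) rotate([0, atan2(224, 768), 0]) cube([44, 38, 800]);
translate([0, 934, 0]) rotate([0, atan2(224, 768), 0]) cube([44, 38, 800]);
translate([547, 934, 0]) mirror([1, 0, 0]) rotate([0, atan2(224, 768), 0]) cube([44, 38, 800]);


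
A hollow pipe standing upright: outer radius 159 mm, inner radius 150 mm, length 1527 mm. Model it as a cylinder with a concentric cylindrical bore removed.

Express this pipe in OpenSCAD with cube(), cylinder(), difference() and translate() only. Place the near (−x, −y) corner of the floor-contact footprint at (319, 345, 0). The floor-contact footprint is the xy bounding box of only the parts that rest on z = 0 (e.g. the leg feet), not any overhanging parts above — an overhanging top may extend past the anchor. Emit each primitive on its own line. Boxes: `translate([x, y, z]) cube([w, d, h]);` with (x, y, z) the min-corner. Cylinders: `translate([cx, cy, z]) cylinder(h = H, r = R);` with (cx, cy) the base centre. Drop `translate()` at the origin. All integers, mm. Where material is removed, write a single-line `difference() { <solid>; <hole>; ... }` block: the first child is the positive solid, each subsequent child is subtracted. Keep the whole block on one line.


difference() { translate([478, 504, 0]) cylinder(h = 1527, r = 159); translate([478, 504, 0]) cylinder(h = 1527, r = 150); }


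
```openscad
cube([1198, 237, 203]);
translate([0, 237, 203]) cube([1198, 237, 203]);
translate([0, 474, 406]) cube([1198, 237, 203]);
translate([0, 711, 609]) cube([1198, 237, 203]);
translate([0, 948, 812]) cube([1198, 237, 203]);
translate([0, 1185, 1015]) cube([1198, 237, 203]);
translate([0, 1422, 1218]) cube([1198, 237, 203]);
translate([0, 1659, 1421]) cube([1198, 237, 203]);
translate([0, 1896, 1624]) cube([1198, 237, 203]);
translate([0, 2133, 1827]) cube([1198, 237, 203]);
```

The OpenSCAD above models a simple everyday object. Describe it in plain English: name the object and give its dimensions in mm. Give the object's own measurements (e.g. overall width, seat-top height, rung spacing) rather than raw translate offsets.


A straight staircase of 10 solid steps. Each step is 1198 mm wide (x), 237 mm deep (y, the going) and 203 mm tall (the rise). The first step rests on the floor; each subsequent step sits one going further in +y and one rise higher in +z, directly behind and above the previous step with no overlap.


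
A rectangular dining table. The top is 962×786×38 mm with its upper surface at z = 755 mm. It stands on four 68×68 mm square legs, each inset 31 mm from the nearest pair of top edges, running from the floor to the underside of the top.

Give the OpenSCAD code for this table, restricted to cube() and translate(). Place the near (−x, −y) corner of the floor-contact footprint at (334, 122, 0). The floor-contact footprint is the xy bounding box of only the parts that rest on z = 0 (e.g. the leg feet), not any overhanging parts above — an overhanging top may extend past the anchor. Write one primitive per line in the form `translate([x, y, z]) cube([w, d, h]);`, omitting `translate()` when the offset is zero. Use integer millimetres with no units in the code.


translate([303, 91, 717]) cube([962, 786, 38]);
translate([334, 122, 0]) cube([68, 68, 717]);
translate([1166, 122, 0]) cube([68, 68, 717]);
translate([334, 778, 0]) cube([68, 68, 717]);
translate([1166, 778, 0]) cube([68, 68, 717]);


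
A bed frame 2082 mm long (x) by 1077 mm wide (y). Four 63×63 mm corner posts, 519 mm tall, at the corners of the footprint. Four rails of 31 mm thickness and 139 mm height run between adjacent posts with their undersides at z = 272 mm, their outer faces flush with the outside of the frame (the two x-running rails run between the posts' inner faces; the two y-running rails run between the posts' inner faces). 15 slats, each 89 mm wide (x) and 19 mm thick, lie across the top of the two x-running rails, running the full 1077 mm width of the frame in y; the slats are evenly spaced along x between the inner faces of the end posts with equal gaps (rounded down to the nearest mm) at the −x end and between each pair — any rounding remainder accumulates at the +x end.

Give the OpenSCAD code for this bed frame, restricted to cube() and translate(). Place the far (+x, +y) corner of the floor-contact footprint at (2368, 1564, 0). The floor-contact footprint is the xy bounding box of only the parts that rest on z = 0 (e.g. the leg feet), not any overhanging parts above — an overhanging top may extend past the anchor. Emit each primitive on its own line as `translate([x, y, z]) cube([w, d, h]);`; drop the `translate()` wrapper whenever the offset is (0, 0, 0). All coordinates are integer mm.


// slat z = rail_z + rail_h = 272 + 139 = 411
// slat gap = ⌊(1956 − 15·89) / 16⌋ = 38
translate([286, 487, 0]) cube([63, 63, 519]);
translate([286, 1501, 0]) cube([63, 63, 519]);
translate([2305, 487, 0]) cube([63, 63, 519]);
translate([2305, 1501, 0]) cube([63, 63, 519]);
translate([349, 487, 272]) cube([1956, 31, 139]);
translate([349, 1533, 272]) cube([1956, 31, 139]);
translate([286, 550, 272]) cube([31, 951, 139]);
translate([2337, 550, 272]) cube([31, 951, 139]);
translate([387, 487, 411]) cube([89, 1077, 19]);
translate([514, 487, 411]) cube([89, 1077, 19]);
translate([641, 487, 411]) cube([89, 1077, 19]);
translate([768, 487, 411]) cube([89, 1077, 19]);
translate([895, 487, 411]) cube([89, 1077, 19]);
translate([1022, 487, 411]) cube([89, 1077, 19]);
translate([1149, 487, 411]) cube([89, 1077, 19]);
translate([1276, 487, 411]) cube([89, 1077, 19]);
translate([1403, 487, 411]) cube([89, 1077, 19]);
translate([1530, 487, 411]) cube([89, 1077, 19]);
translate([1657, 487, 411]) cube([89, 1077, 19]);
translate([1784, 487, 411]) cube([89, 1077, 19]);
translate([1911, 487, 411]) cube([89, 1077, 19]);
translate([2038, 487, 411]) cube([89, 1077, 19]);
translate([2165, 487, 411]) cube([89, 1077, 19]);


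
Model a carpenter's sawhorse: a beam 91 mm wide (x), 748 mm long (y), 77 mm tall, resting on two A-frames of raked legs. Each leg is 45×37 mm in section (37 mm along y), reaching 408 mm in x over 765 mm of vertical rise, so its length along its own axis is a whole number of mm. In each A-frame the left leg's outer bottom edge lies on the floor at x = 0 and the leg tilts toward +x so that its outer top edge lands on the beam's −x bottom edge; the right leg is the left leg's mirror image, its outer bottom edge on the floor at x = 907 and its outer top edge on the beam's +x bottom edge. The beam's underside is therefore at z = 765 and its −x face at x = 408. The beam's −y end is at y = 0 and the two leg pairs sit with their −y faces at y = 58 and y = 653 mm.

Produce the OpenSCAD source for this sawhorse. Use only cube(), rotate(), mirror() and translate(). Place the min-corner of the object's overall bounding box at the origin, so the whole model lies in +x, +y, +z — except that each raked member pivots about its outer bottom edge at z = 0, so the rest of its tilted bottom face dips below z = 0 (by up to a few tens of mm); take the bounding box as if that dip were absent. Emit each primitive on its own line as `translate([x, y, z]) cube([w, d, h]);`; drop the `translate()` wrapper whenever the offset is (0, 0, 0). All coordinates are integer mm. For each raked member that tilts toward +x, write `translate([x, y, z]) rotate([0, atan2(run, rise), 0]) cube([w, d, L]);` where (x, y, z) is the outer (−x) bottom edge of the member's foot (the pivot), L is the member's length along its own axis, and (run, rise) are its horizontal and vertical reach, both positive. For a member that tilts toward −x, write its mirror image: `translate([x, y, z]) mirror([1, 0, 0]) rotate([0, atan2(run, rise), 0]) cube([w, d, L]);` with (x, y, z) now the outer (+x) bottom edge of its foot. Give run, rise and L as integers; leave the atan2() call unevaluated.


translate([408, 0, 765]) cube([91, 748, 77]);
translate([0, 58, 0]) rotate([0, atan2(408, 765), 0]) cube([45, 37, 867]);
translate([907, 58, 0]) mirror([1, 0, 0]) rotate([0, atan2(408, 765), 0]) cube([45, 37, 867]);
translate([0, 653, 0]) rotate([0, atan2(408, 765), 0]) cube([45, 37, 867]);
translate([907, 653, 0]) mirror([1, 0, 0]) rotate([0, atan2(408, 765), 0]) cube([45, 37, 867]);


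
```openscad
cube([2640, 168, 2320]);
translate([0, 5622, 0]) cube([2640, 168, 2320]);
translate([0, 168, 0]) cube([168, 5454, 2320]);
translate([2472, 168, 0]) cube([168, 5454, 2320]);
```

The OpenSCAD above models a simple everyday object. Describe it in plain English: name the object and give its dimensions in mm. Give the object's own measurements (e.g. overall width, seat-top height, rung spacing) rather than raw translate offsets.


The wall frame of a small rectangular building: four walls, each 2320 mm tall and 168 mm thick, enclosing a footprint 2640 mm (x) by 5790 mm (y) outside-to-outside, with no floor or roof. The front and back walls (the −y and +y sides) span the full width; the two side walls fit between them.


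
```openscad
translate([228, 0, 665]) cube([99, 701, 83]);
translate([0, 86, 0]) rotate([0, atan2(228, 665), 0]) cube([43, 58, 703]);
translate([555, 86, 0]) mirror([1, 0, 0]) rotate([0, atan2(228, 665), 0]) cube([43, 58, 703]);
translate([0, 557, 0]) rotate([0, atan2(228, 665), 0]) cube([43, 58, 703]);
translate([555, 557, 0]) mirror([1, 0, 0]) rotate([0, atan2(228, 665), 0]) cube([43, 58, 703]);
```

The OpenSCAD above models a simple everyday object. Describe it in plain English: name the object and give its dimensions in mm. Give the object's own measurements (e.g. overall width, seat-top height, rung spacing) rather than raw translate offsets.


A sawhorse. A 99×701×83 mm beam (x, y, z) sits on two A-frame leg pairs. Each pair is two raked legs of 43×58 mm section (58 mm along y) splaying symmetrically in x. Each leg rises 665 mm vertically over 228 mm of horizontal reach and is 703 mm long along its own axis. Every leg's outer bottom edge rests on the floor and its outer top edge meets a bottom edge of the beam — the left legs (tilting toward +x) meet the beam's −x bottom edge, the right legs (their mirror images, tilting toward −x) meet its +x bottom edge — so the leg tops tuck under the beam, the beam's underside is 665 mm above the floor, and the feet are 555 mm apart outside-to-outside with the beam centred between them. The two leg pairs are set in 86 mm from either end of the beam.


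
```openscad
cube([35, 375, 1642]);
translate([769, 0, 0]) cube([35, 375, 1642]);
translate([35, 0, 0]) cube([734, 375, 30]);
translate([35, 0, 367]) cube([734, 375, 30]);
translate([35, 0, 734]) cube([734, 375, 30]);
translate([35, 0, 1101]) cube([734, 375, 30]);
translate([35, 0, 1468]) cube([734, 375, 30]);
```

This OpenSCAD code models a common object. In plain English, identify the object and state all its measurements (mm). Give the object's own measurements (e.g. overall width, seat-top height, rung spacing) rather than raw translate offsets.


An open bookshelf. Two side panels, each 35 mm thick, 375 mm deep and 1642 mm tall, stand 804 mm apart (outside-to-outside). Between them sit 5 shelves, each 30 mm thick and 375 mm deep, spanning the full gap between the sides. The bottom shelf rests on the floor (its underside at z = 0) and the clear gap between one shelf's top and the next shelf's underside is 337 mm.


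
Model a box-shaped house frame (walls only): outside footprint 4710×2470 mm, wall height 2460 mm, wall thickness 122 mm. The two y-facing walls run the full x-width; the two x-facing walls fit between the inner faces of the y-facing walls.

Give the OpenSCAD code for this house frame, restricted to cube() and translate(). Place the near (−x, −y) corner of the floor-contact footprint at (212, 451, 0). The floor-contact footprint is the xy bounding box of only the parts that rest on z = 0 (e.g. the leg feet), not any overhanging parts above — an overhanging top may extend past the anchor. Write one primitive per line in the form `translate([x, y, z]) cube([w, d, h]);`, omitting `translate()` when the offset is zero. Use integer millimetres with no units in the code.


translate([212, 451, 0]) cube([4710, 122, 2460]);
translate([212, 2799, 0]) cube([4710, 122, 2460]);
translate([212, 573, 0]) cube([122, 2226, 2460]);
translate([4800, 573, 0]) cube([122, 2226, 2460]);


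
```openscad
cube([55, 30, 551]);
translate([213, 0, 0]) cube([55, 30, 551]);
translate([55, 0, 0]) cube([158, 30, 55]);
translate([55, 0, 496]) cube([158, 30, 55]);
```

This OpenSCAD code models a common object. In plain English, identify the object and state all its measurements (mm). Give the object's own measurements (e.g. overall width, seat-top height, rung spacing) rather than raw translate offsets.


A rectangular picture frame lying in the x–z plane (depth along y). The opening is 158 mm wide (x) by 441 mm tall (z), surrounded by a border 55 mm wide on all four sides. The frame is 30 mm deep and is made of two full-height vertical stiles with two horizontal rails fitted between them.


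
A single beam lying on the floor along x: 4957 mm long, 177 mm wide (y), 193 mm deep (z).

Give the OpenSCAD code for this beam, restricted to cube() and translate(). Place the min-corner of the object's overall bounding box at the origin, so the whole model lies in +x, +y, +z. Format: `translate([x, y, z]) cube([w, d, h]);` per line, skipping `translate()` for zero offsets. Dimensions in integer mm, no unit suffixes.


cube([4957, 177, 193]);


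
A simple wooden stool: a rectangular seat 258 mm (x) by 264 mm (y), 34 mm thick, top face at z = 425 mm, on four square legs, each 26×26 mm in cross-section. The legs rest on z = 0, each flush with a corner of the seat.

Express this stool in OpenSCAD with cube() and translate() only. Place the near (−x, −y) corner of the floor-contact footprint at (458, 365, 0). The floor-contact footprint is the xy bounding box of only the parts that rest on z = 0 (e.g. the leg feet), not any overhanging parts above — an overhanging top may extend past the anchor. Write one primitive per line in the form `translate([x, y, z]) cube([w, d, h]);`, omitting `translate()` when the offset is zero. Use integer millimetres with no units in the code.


translate([458, 365, 391]) cube([258, 264, 34]);
translate([458, 365, 0]) cube([26, 26, 391]);
translate([690, 365, 0]) cube([26, 26, 391]);
translate([458, 603, 0]) cube([26, 26, 391]);
translate([690, 603, 0]) cube([26, 26, 391]);


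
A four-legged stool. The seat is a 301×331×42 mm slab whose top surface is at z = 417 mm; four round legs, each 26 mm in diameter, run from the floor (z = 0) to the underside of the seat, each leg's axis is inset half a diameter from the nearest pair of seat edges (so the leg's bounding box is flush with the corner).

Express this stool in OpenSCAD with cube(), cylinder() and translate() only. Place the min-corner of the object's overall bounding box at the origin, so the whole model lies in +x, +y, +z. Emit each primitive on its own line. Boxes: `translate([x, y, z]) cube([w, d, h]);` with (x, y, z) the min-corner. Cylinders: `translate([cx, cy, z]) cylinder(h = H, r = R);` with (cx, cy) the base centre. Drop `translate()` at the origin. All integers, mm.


translate([0, 0, 375]) cube([301, 331, 42]);
translate([13, 13, 0]) cylinder(h = 375, r = 13);
translate([288, 13, 0]) cylinder(h = 375, r = 13);
translate([13, 318, 0]) cylinder(h = 375, r = 13);
translate([288, 318, 0]) cylinder(h = 375, r = 13);


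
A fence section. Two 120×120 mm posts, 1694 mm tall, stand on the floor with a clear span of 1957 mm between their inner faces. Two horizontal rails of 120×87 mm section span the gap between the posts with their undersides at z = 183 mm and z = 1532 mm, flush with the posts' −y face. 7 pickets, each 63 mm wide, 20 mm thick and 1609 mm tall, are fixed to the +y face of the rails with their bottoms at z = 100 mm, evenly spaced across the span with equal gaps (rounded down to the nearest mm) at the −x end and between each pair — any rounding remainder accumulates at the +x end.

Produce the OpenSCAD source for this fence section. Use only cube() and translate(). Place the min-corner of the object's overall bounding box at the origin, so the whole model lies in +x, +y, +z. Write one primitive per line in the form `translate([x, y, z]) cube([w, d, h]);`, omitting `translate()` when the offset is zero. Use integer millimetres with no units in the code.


cube([120, 120, 1694]);
translate([2077, 0, 0]) cube([120, 120, 1694]);
translate([120, 0, 183]) cube([1957, 120, 87]);
translate([120, 0, 1532]) cube([1957, 120, 87]);
translate([309, 120, 100]) cube([63, 20, 1609]);
translate([561, 120, 100]) cube([63, 20, 1609]);
translate([813, 120, 100]) cube([63, 20, 1609]);
translate([1065, 120, 100]) cube([63, 20, 1609]);
translate([1317, 120, 100]) cube([63, 20, 1609]);
translate([1569, 120, 100]) cube([63, 20, 1609]);
translate([1821, 120, 100]) cube([63, 20, 1609]);


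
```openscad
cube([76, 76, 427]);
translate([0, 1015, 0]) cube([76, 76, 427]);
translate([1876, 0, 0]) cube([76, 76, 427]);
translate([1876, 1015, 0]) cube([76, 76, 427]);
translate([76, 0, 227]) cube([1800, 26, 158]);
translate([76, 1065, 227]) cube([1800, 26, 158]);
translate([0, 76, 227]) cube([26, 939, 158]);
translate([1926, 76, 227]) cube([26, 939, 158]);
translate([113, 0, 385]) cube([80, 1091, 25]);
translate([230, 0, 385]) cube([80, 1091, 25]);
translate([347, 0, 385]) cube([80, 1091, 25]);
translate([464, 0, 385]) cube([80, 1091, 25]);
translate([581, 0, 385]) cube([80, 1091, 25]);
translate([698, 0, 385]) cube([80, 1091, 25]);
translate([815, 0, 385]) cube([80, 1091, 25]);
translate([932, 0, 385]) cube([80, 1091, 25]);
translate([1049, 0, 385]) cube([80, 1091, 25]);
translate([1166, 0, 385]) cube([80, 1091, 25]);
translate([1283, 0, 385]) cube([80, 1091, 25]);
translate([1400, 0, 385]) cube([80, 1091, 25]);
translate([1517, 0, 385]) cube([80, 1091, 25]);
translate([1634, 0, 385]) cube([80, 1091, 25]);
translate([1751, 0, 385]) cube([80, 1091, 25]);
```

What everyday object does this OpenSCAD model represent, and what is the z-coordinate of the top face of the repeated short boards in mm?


A bed frame. The slat-top height is 410 mm.

Four posts, four rails, and a row of slats — a bed frame. Slats sit on the rails at z = 227 + 158 = 385; with slat thickness 25, the top is 410 mm.


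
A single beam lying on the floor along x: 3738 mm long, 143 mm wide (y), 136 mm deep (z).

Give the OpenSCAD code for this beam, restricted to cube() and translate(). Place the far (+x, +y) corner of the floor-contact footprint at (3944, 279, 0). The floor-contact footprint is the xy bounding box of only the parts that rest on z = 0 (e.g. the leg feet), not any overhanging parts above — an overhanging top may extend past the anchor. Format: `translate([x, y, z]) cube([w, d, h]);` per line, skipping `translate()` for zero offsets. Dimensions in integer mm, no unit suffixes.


translate([206, 136, 0]) cube([3738, 143, 136]);


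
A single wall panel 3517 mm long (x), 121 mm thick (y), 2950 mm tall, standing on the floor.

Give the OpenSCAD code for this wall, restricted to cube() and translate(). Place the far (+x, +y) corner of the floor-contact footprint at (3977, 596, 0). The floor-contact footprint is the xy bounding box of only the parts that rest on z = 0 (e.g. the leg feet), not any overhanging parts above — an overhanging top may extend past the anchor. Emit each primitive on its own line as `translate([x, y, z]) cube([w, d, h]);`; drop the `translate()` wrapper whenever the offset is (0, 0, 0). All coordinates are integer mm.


translate([460, 475, 0]) cube([3517, 121, 2950]);


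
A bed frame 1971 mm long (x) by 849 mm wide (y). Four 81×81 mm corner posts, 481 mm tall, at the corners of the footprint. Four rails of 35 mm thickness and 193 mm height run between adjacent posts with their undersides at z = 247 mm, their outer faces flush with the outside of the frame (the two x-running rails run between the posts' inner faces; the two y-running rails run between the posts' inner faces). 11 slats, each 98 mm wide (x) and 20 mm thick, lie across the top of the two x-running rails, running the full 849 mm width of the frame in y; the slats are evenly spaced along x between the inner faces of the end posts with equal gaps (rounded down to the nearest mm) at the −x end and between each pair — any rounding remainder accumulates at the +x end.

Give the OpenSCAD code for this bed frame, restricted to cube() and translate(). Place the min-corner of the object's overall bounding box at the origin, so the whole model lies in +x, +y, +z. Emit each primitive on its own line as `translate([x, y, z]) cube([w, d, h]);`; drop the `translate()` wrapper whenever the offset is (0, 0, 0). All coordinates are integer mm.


// slat z = rail_z + rail_h = 247 + 193 = 440
// slat gap = ⌊(1809 − 11·98) / 12⌋ = 60
cube([81, 81, 481]);
translate([0, 768, 0]) cube([81, 81, 481]);
translate([1890, 0, 0]) cube([81, 81, 481]);
translate([1890, 768, 0]) cube([81, 81, 481]);
translate([81, 0, 247]) cube([1809, 35, 193]);
translate([81, 814, 247]) cube([1809, 35, 193]);
translate([0, 81, 247]) cube([35, 687, 193]);
translate([1936, 81, 247]) cube([35, 687, 193]);
translate([141, 0, 440]) cube([98, 849, 20]);
translate([299, 0, 440]) cube([98, 849, 20]);
translate([457, 0, 440]) cube([98, 849, 20]);
translate([615, 0, 440]) cube([98, 849, 20]);
translate([773, 0, 440]) cube([98, 849, 20]);
translate([931, 0, 440]) cube([98, 849, 20]);
translate([1089, 0, 440]) cube([98, 849, 20]);
translate([1247, 0, 440]) cube([98, 849, 20]);
translate([1405, 0, 440]) cube([98, 849, 20]);
translate([1563, 0, 440]) cube([98, 849, 20]);
translate([1721, 0, 440]) cube([98, 849, 20]);


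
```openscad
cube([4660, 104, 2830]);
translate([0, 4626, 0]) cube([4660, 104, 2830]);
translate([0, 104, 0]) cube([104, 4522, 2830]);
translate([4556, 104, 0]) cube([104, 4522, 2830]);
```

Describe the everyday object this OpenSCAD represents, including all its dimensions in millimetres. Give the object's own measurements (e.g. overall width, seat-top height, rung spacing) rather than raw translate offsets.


The wall frame of a small rectangular building: four walls, each 2830 mm tall and 104 mm thick, enclosing a footprint 4660 mm (x) by 4730 mm (y) outside-to-outside, with no floor or roof. The front and back walls (the −y and +y sides) span the full width; the two side walls fit between them.


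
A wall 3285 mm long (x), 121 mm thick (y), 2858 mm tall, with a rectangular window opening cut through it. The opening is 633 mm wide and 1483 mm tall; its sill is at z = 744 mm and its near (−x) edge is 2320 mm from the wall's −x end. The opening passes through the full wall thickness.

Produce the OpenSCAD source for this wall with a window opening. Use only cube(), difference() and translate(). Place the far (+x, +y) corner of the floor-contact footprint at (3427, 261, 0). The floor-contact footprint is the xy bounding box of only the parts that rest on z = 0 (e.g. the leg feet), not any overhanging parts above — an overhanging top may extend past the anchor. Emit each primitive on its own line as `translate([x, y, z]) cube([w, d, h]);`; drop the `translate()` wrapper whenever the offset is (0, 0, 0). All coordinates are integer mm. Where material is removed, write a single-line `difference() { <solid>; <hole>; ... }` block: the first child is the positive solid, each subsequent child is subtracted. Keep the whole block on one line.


difference() { translate([142, 140, 0]) cube([3285, 121, 2858]); translate([2462, 140, 744]) cube([633, 121, 1483]); }


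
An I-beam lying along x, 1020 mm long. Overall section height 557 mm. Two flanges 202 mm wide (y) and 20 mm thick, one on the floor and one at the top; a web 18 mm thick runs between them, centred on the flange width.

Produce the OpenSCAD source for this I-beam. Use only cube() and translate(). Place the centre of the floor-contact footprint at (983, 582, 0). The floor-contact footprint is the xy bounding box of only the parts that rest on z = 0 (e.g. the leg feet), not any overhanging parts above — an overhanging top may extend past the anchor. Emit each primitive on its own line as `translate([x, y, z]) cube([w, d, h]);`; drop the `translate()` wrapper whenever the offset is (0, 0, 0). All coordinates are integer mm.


translate([473, 481, 0]) cube([1020, 202, 20]);
translate([473, 573, 20]) cube([1020, 18, 517]);
translate([473, 481, 537]) cube([1020, 202, 20]);


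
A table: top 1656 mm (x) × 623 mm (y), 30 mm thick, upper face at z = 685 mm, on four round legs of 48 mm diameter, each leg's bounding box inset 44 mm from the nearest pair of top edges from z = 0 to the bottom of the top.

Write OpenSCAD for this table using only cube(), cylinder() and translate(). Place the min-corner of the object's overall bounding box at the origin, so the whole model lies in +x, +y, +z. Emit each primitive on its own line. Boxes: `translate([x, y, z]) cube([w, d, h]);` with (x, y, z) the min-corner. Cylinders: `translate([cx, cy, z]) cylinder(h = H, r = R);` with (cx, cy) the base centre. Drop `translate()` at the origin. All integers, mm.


// leg_h = 685 - 30 = 655
translate([0, 0, 655]) cube([1656, 623, 30]);
translate([68, 68, 0]) cylinder(h = 655, r = 24);
translate([1588, 68, 0]) cylinder(h = 655, r = 24);
translate([68, 555, 0]) cylinder(h = 655, r = 24);
translate([1588, 555, 0]) cylinder(h = 655, r = 24);


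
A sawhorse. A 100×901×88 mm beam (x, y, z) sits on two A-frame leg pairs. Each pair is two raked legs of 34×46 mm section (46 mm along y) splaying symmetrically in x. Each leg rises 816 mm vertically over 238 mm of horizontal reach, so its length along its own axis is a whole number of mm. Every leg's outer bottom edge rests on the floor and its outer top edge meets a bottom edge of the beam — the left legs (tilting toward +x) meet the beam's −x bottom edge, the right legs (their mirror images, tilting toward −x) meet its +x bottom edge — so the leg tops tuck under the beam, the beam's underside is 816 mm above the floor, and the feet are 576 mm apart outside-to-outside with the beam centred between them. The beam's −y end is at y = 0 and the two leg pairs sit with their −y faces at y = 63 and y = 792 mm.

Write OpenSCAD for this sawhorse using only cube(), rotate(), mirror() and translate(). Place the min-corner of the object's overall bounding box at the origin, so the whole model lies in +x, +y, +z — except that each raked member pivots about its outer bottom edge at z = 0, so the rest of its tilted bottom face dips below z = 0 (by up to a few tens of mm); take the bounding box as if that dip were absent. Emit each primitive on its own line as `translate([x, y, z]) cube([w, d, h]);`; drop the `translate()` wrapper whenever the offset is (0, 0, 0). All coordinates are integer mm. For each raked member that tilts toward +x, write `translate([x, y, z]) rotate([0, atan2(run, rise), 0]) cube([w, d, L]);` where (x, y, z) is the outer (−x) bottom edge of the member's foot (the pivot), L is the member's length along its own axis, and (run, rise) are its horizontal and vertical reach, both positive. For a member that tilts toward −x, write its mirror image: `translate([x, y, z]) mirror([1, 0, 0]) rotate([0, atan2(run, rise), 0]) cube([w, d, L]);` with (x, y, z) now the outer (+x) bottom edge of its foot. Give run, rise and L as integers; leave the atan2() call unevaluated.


translate([238, 0, 816]) cube([100, 901, 88]);
translate([0, 63, 0]) rotate([0, atan2(238, 816), 0]) cube([34, 46, 850]);
translate([576, 63, 0]) mirror([1, 0, 0]) rotate([0, atan2(238, 816), 0]) cube([34, 46, 850]);
translate([0, 792, 0]) rotate([0, atan2(238, 816), 0]) cube([34, 46, 850]);
translate([576, 792, 0]) mirror([1, 0, 0]) rotate([0, atan2(238, 816), 0]) cube([34, 46, 850]);


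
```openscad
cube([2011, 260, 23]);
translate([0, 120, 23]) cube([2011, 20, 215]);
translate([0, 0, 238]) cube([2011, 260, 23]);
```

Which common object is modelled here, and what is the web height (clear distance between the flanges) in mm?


An I-beam. The web height is 215 mm.

Two wide flanges with a thin centred web — an I-beam. Overall 261 mm minus two 23 mm flanges gives a web of 261 − 2·23 = 215 mm.


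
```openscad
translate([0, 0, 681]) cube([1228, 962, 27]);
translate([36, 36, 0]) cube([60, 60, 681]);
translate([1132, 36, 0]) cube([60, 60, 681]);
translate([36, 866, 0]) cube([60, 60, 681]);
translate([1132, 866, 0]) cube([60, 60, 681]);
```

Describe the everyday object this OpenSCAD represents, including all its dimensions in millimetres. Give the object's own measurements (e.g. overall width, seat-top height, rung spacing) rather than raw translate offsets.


A rectangular dining table. The top is 1228×962×27 mm with its upper surface at z = 708 mm. It stands on four 60×60 mm square legs, each inset 36 mm from the nearest pair of top edges, running from the floor to the underside of the top.


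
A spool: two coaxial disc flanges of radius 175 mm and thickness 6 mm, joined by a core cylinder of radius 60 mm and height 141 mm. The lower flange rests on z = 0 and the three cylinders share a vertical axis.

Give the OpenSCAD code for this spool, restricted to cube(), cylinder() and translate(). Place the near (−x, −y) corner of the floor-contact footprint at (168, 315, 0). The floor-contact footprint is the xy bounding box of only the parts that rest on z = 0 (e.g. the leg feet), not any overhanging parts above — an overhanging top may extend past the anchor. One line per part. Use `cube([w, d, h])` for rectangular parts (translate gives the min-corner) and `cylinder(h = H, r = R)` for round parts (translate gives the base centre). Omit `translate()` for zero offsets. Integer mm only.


translate([343, 490, 0]) cylinder(h = 6, r = 175);
translate([343, 490, 6]) cylinder(h = 141, r = 60);
translate([343, 490, 147]) cylinder(h = 6, r = 175);


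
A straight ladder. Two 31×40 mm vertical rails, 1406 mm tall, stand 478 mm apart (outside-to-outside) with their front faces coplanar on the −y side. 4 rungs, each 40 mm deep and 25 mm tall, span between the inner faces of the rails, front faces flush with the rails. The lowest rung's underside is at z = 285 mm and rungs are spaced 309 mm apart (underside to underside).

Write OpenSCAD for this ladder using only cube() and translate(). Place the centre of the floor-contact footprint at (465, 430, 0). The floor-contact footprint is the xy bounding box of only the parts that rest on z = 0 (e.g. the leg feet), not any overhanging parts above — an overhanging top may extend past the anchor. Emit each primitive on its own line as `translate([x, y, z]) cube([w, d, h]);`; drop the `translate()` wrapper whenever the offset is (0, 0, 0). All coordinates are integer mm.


// rung span = 478 - 2*31 = 416
// rung[k] z = 285 + k*309
translate([226, 410, 0]) cube([31, 40, 1406]);
translate([673, 410, 0]) cube([31, 40, 1406]);
translate([257, 410, 285]) cube([416, 40, 25]);
translate([257, 410, 594]) cube([416, 40, 25]);
translate([257, 410, 903]) cube([416, 40, 25]);
translate([257, 410, 1212]) cube([416, 40, 25]);


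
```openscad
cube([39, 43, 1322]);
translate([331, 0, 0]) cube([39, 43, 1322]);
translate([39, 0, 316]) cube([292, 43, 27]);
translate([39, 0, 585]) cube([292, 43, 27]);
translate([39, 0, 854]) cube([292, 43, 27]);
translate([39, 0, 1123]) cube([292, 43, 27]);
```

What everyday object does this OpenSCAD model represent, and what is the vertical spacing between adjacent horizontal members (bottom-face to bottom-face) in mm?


A ladder. The rung spacing is 269 mm.

Two tall 39×43 posts with 4 short bars between them — a ladder. Adjacent rungs sit at z = 316 and z = 585, so the spacing is 585 − 316 = 269 mm.


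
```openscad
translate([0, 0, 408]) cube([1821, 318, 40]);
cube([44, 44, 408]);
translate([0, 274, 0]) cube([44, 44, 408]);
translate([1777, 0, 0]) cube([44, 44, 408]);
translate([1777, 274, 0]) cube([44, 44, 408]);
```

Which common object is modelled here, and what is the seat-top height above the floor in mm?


A bench. The seat-top height is 448 mm.

A long slab on four corner posts — a bench. The slab sits at z = 408 with thickness 40, so the top is 408 + 40 = 448 mm.


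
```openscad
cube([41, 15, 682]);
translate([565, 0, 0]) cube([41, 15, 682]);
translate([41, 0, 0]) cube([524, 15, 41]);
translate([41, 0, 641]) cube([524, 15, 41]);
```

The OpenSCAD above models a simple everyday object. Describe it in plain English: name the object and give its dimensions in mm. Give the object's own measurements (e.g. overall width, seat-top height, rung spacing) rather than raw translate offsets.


A rectangular picture frame lying in the x–z plane (depth along y). The opening is 524 mm wide (x) by 600 mm tall (z), surrounded by a border 41 mm wide on all four sides. The frame is 15 mm deep and is made of two full-height vertical stiles with two horizontal rails fitted between them.


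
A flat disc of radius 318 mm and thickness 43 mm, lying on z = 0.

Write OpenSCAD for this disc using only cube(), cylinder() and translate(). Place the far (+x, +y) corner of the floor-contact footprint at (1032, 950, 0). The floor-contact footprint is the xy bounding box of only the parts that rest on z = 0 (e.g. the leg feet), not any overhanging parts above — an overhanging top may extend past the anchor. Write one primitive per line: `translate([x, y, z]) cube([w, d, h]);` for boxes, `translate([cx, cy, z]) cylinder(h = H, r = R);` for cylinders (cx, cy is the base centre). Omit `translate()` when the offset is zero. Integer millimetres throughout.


translate([714, 632, 0]) cylinder(h = 43, r = 318);


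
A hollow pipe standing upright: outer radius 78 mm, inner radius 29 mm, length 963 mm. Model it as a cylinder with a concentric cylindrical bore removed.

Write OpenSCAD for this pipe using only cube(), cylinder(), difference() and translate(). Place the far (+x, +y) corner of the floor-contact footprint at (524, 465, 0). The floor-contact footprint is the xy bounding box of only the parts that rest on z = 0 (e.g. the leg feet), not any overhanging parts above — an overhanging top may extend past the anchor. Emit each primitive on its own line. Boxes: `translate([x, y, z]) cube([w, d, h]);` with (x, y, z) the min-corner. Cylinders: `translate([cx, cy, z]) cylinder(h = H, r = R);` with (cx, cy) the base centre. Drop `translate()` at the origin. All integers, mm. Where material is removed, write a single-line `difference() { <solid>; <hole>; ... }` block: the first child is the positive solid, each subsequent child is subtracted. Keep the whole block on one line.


difference() { translate([446, 387, 0]) cylinder(h = 963, r = 78); translate([446, 387, 0]) cylinder(h = 963, r = 29); }


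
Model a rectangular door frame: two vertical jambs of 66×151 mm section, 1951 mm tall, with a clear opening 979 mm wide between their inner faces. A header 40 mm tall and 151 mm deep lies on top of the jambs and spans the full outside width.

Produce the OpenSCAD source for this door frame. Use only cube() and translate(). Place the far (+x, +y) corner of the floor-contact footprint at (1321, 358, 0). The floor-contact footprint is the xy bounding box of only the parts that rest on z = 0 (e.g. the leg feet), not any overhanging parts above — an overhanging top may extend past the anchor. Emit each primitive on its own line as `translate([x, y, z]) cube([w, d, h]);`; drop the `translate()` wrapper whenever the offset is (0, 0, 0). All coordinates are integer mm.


translate([210, 207, 0]) cube([66, 151, 1951]);
translate([1255, 207, 0]) cube([66, 151, 1951]);
translate([210, 207, 1951]) cube([1111, 151, 40]);


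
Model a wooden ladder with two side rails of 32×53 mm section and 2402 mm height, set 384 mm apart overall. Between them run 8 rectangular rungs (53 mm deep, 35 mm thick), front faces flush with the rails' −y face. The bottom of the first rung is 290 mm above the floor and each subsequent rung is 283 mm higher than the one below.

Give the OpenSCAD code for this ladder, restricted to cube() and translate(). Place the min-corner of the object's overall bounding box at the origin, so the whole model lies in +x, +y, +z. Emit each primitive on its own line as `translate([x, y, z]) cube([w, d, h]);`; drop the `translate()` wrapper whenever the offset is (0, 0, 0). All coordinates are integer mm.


cube([32, 53, 2402]);
translate([352, 0, 0]) cube([32, 53, 2402]);
translate([32, 0, 290]) cube([320, 53, 35]);
translate([32, 0, 573]) cube([320, 53, 35]);
translate([32, 0, 856]) cube([320, 53, 35]);
translate([32, 0, 1139]) cube([320, 53, 35]);
translate([32, 0, 1422]) cube([320, 53, 35]);
translate([32, 0, 1705]) cube([320, 53, 35]);
translate([32, 0, 1988]) cube([320, 53, 35]);
translate([32, 0, 2271]) cube([320, 53, 35]);
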